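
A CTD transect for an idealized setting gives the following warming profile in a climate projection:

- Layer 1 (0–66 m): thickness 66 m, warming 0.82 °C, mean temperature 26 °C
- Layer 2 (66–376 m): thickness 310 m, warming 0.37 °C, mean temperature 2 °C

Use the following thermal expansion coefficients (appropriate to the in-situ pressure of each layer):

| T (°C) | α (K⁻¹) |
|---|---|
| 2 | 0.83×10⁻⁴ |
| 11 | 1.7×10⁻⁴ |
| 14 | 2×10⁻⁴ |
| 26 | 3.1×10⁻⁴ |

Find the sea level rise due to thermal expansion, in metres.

about 0.0263 m

Layer 1 at 26 °C → α = 3.1×10⁻⁴ K⁻¹
Layer 2 at 2 °C → α = 0.83×10⁻⁴ K⁻¹
Layer 1: 3.1×10⁻⁴ × 0.82 × 66 = 0.0167772 m
Layer 2: 0.37 × 310 × 0.83×10⁻⁴ = 0.0095201 m
Δh = 0.0167772 + 0.0095201 = 0.0262973 m ≈ 0.0263 m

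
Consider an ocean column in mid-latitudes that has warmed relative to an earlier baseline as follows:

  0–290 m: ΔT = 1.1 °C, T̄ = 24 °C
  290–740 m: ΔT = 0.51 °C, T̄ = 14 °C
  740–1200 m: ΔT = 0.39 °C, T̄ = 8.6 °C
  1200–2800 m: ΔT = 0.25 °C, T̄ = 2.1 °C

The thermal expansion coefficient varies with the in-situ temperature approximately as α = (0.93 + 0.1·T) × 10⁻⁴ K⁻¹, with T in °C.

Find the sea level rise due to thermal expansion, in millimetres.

about 237 mm

Layer 1: α = (0.93 + 0.1×24)×10⁻⁴ = 3.33×10⁻⁴ K⁻¹
Layer 2: α = (0.93 + 0.1×14)×10⁻⁴ = 2.33×10⁻⁴ K⁻¹
Layer 3: α = (0.93 + 0.1×8.6)×10⁻⁴ = 1.79×10⁻⁴ K⁻¹
Layer 4: α = (0.93 + 0.1×2.1)×10⁻⁴ = 1.14×10⁻⁴ K⁻¹
Layer 1: 3.33×10⁻⁴ × 290 × 1.1 = 0.106227 m
290–740 m: 0.51 × 450 × 2.33×10⁻⁴ = 0.0534735 m
740–1200 m: 460 × 1.79×10⁻⁴ × 0.39 = 0.0321126 m
0.25 × 1600 × 1.14×10⁻⁴ = 0.04560 m
Δh = 0.106227 + 0.0534735 + 0.0321126 + 0.04560 = 0.2374131 m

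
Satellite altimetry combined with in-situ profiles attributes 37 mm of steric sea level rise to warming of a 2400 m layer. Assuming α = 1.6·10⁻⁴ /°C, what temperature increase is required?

ΔT = Δh/(αH) = 0.037 / (1.6×10⁻⁴ × 2400) ≈ 0.09635 °C

ΔT ≈ 0.0964 °C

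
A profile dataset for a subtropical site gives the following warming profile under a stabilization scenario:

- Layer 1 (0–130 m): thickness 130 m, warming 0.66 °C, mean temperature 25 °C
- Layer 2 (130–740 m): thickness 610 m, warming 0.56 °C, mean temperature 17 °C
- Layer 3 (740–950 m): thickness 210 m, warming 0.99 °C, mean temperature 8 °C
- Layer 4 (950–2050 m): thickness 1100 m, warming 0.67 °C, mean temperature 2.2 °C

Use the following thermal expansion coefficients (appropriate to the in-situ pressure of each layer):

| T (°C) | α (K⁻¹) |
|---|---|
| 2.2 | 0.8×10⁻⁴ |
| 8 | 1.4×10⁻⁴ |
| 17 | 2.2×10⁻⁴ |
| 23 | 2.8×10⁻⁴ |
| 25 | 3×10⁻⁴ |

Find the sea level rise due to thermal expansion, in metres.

Δh = 0.189 m

Layer 1 at 25 °C → α = 3×10⁻⁴ K⁻¹
Layer 2 at 17 °C → α = 2.2×10⁻⁴ K⁻¹
Layer 3 at 8 °C → α = 1.4×10⁻⁴ K⁻¹
Layer 4 at 2.2 °C → α = 0.8×10⁻⁴ K⁻¹
130 × 0.66 × 3×10⁻⁴ = 0.02574 m
2.2×10⁻⁴ × 0.56 × 610 = 0.075152 m
740–950 m: 0.99 × 1.4×10⁻⁴ × 210 = 0.029106 m
0.67 × 1100 × 0.8×10⁻⁴ = 0.05896 m
Δh = 0.02574 + 0.075152 + 0.029106 + 0.05896 = 0.188958 m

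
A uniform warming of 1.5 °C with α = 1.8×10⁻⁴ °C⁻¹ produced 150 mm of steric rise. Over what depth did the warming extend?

H = Δh/(αΔT) = 0.15 / (1.8×10⁻⁴ × 1.5) ≈ 555.6 m

about 556 m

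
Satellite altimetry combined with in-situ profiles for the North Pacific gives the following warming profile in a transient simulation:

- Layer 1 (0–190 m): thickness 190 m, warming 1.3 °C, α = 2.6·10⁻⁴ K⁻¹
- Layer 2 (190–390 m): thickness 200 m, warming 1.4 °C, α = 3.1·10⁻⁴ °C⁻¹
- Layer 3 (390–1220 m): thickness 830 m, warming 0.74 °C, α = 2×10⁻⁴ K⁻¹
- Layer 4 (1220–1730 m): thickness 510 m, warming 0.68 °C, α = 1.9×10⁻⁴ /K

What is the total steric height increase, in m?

0–190 m: 190 × 2.6×10⁻⁴ × 1.3 = 0.06422 m
Layer 2: 3.1×10⁻⁴ × 1.4 × 200 = 0.08680 m
Layer 3: 0.74 × 830 × 2×10⁻⁴ = 0.12284 m
1.9×10⁻⁴ × 0.68 × 510 = 0.065892 m
Δh = 0.06422 + 0.08680 + 0.12284 + 0.065892 = 0.339752 m

0.340 m of thermosteric rise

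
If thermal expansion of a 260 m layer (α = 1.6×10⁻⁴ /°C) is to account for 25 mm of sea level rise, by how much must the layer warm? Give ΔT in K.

ΔT ≈ 0.601 K

ΔT = Δh/(αH) = 0.025 / (1.6×10⁻⁴ × 260) ≈ 0.6010 K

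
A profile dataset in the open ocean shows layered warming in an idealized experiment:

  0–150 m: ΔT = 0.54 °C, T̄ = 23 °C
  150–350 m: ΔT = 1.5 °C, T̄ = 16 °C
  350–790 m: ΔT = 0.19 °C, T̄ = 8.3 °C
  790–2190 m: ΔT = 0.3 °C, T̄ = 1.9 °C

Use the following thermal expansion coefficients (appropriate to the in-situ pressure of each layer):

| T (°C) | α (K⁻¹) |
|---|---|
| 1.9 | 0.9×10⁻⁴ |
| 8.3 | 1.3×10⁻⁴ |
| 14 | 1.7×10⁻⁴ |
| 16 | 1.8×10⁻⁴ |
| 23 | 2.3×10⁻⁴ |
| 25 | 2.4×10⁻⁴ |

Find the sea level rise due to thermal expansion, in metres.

0.121 m of thermosteric rise

Layer 1 at 23 °C → α = 2.3×10⁻⁴ K⁻¹
Layer 2 at 16 °C → α = 1.8×10⁻⁴ K⁻¹
Layer 3 at 8.3 °C → α = 1.3×10⁻⁴ K⁻¹
Layer 4 at 1.9 °C → α = 0.9×10⁻⁴ K⁻¹
0–150 m: 150 × 2.3×10⁻⁴ × 0.54 = 0.01863 m
Layer 2: 1.5 × 200 × 1.8×10⁻⁴ = 0.05400 m
350–790 m: 1.3×10⁻⁴ × 0.19 × 440 = 0.010868 m
790–2190 m: 0.9×10⁻⁴ × 0.3 × 1400 = 0.03780 m
Δh = 0.01863 + 0.05400 + 0.010868 + 0.03780 = 0.121298 m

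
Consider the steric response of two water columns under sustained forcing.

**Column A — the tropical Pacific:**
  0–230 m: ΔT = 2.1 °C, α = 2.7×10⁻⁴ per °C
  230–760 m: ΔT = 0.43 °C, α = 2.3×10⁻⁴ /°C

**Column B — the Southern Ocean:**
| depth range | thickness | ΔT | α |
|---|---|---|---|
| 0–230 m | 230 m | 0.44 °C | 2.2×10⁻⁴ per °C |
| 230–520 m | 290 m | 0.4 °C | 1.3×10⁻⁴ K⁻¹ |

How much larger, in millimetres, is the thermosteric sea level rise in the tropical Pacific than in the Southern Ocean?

A 0–230 m: 2.1 × 230 × 2.7×10⁻⁴ = 0.13041 m
A Layer 2: 2.3×10⁻⁴ × 0.43 × 530 = 0.052417 m
A total: 0.182827 m
B 0.44 × 2.2×10⁻⁴ × 230 = 0.022264 m
B 230–520 m: 290 × 0.4 × 1.3×10⁻⁴ = 0.01508 m
B total: 0.037344 m
Difference: 0.182827 − 0.037344 = 0.145483 m

Δh_A − Δh_B ≈ 150 mm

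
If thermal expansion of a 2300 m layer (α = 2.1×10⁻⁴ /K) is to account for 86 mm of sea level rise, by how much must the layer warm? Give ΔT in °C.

ΔT = Δh/(αH) = 0.086 / (2.1×10⁻⁴ × 2300) ≈ 0.1781 °C

ΔT ≈ 0.178 °C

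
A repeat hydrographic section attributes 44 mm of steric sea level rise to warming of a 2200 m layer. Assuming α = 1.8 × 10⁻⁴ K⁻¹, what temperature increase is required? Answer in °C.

ΔT = Δh/(αH) = 0.044 / (1.8×10⁻⁴ × 2200) ≈ 0.1111 °C

about 0.11 °C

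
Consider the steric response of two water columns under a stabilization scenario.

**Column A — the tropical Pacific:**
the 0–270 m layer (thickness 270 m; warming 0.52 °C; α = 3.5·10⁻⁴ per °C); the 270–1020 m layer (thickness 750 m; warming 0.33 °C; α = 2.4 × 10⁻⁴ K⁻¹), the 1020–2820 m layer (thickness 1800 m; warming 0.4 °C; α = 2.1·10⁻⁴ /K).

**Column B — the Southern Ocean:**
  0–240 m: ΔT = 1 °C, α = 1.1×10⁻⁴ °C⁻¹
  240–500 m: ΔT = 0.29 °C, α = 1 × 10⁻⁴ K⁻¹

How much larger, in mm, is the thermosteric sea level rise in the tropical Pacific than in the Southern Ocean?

A 0–270 m: 3.5×10⁻⁴ × 270 × 0.52 = 0.04914 m
A 270–1020 m: 750 × 2.4×10⁻⁴ × 0.33 = 0.05940 m
A Layer 3: 0.4 × 1800 × 2.1×10⁻⁴ = 0.15120 m
A total: 0.25974 m
B 1.1×10⁻⁴ × 1 × 240 = 0.02640 m
B 240–500 m: 1×10⁻⁴ × 260 × 0.29 = 0.00754 m
B total: 0.03394 m
Difference: 0.25974 − 0.03394 = 0.22580 m

Δh_A − Δh_B ≈ 230 mm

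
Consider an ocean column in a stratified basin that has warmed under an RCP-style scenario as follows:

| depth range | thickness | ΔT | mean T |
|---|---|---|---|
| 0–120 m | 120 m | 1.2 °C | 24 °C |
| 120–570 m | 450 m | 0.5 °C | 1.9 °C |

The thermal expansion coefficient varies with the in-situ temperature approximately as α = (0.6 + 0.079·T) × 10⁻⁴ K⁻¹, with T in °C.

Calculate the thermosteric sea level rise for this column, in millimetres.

Δh = 53 mm

Layer 1: α = (0.6 + 0.079×24)×10⁻⁴ = 2.496×10⁻⁴ K⁻¹
Layer 2: α = (0.6 + 0.079×1.9)×10⁻⁴ = 0.7501×10⁻⁴ K⁻¹
0–120 m: 120 × 1.2 × 2.496×10⁻⁴ = 0.0359424 m
120–570 m: 0.5 × 0.7501×10⁻⁴ × 450 = 0.01687725 m
Δh = 0.0359424 + 0.01687725 = 0.05281965 m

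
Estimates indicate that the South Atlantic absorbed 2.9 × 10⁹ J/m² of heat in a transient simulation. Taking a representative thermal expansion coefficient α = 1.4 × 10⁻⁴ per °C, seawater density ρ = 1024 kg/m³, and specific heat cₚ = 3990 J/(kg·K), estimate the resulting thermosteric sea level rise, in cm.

9.9 cm

Δh = αQ/(ρcₚ) = 1.4×10⁻⁴ × 2.9×10⁹ / (1024 × 3990) ≈ 0.09937 m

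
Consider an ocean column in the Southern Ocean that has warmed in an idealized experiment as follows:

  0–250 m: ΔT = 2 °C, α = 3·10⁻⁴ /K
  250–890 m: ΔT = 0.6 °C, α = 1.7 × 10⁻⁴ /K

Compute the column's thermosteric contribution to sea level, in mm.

Layer 1: 3×10⁻⁴ × 2 × 250 = 0.15000 m
250–890 m: 1.7×10⁻⁴ × 640 × 0.6 = 0.06528 m
Δh = 0.15000 + 0.06528 = 0.21528 m ≈ 220 mm

220 mm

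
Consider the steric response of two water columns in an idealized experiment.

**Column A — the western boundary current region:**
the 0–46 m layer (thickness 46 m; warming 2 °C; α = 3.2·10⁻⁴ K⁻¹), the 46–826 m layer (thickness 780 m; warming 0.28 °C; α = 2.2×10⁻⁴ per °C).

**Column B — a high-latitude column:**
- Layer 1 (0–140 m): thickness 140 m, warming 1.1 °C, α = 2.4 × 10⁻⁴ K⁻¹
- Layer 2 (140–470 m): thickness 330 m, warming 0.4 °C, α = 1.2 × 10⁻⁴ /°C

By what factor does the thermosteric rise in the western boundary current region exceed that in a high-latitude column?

a factor of 1.47

A Layer 1: 46 × 3.2×10⁻⁴ × 2 = 0.02944 m
A 46–826 m: 780 × 0.28 × 2.2×10⁻⁴ = 0.048048 m
A total: 0.077488 m
B Layer 1: 140 × 2.4×10⁻⁴ × 1.1 = 0.03696 m
B 140–470 m: 1.2×10⁻⁴ × 330 × 0.4 = 0.01584 m
B total: 0.05280 m
Ratio: 0.077488 / 0.05280 ≈ 1.468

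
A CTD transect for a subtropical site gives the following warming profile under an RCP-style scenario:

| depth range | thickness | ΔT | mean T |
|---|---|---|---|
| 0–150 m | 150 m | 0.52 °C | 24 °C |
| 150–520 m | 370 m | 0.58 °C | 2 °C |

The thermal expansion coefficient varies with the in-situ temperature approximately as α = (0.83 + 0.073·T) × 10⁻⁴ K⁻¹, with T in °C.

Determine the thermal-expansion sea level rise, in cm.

about 4.11 cm

Layer 1: α = (0.83 + 0.073×24)×10⁻⁴ = 2.582×10⁻⁴ K⁻¹
Layer 2: α = (0.83 + 0.073×2)×10⁻⁴ = 0.976×10⁻⁴ K⁻¹
Layer 1: 0.52 × 2.582×10⁻⁴ × 150 = 0.0201396 m
Layer 2: 370 × 0.58 × 0.976×10⁻⁴ = 0.02094496 m
Δh = 0.0201396 + 0.02094496 = 0.04108456 m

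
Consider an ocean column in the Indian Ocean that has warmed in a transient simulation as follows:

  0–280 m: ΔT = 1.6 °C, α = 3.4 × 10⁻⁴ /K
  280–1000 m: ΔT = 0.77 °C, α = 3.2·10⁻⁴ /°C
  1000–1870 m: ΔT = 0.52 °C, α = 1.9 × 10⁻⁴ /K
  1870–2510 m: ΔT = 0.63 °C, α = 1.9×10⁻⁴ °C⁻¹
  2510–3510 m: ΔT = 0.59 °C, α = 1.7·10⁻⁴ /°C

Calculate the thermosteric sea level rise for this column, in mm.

0–280 m: 3.4×10⁻⁴ × 1.6 × 280 = 0.15232 m
Layer 2: 720 × 3.2×10⁻⁴ × 0.77 = 0.177408 m
1000–1870 m: 0.52 × 870 × 1.9×10⁻⁴ = 0.085956 m
1870–2510 m: 0.63 × 640 × 1.9×10⁻⁴ = 0.076608 m
2510–3510 m: 1.7×10⁻⁴ × 0.59 × 1000 = 0.10030 m
Δh = 0.15232 + 0.177408 + 0.085956 + 0.076608 + 0.10030 = 0.592592 m

593 mm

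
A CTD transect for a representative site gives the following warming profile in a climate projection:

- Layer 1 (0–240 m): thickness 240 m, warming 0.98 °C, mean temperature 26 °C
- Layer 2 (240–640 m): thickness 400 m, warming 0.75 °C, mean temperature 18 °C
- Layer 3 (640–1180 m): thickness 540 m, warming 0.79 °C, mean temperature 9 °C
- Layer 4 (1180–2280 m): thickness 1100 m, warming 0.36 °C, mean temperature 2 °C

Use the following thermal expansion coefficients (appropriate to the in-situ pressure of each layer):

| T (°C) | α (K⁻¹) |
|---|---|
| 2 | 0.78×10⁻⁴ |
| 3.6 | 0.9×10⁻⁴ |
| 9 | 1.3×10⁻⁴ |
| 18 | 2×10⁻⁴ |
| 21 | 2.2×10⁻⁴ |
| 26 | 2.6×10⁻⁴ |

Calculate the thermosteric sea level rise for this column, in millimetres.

Δh ≈ 210 mm

Layer 1 at 26 °C → α = 2.6×10⁻⁴ K⁻¹
Layer 2 at 18 °C → α = 2×10⁻⁴ K⁻¹
Layer 3 at 9 °C → α = 1.3×10⁻⁴ K⁻¹
Layer 4 at 2 °C → α = 0.78×10⁻⁴ K⁻¹
2.6×10⁻⁴ × 240 × 0.98 = 0.061152 m
Layer 2: 400 × 0.75 × 2×10⁻⁴ = 0.06000 m
Layer 3: 1.3×10⁻⁴ × 0.79 × 540 = 0.055458 m
1180–2280 m: 0.78×10⁻⁴ × 1100 × 0.36 = 0.030888 m
Δh = 0.061152 + 0.06000 + 0.055458 + 0.030888 = 0.207498 m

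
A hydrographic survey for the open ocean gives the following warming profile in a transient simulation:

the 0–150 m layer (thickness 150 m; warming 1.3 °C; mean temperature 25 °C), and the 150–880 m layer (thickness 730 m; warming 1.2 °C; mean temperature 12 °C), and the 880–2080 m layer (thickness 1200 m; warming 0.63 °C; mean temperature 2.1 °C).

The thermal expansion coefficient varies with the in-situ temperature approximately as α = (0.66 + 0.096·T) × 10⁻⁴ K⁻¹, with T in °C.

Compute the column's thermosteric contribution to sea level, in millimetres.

Layer 1: α = (0.66 + 0.096×25)×10⁻⁴ = 3.06×10⁻⁴ K⁻¹
Layer 2: α = (0.66 + 0.096×12)×10⁻⁴ = 1.812×10⁻⁴ K⁻¹
Layer 3: α = (0.66 + 0.096×2.1)×10⁻⁴ = 0.8616×10⁻⁴ K⁻¹
150 × 1.3 × 3.06×10⁻⁴ = 0.05967 m
Layer 2: 1.812×10⁻⁴ × 1.2 × 730 = 0.1587312 m
Layer 3: 1200 × 0.63 × 0.8616×10⁻⁴ = 0.06513696 m
Δh = 0.05967 + 0.1587312 + 0.06513696 = 0.28353816 m ≈ 284 mm

Δh = 284 mm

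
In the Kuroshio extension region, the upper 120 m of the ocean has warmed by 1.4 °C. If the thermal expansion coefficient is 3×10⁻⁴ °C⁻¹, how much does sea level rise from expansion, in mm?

Δh = 50 mm

Δh = αΔT·H = 3×10⁻⁴ × 1.4 × 120 = 0.05040 m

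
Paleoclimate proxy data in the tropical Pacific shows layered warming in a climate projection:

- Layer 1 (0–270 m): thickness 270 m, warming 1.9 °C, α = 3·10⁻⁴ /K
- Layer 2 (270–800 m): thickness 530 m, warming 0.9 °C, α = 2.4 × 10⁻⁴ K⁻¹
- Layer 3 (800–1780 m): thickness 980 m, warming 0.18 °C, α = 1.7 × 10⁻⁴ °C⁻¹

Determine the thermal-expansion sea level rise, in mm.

298 mm of thermosteric rise

270 × 3×10⁻⁴ × 1.9 = 0.15390 m
270–800 m: 530 × 2.4×10⁻⁴ × 0.9 = 0.11448 m
1.7×10⁻⁴ × 980 × 0.18 = 0.029988 m
Δh = 0.15390 + 0.11448 + 0.029988 = 0.298368 m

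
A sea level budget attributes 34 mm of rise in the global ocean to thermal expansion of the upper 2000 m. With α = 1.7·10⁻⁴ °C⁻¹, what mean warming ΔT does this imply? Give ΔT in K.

ΔT = Δh/(αH) = 0.034 / (1.7×10⁻⁴ × 2000) = 0.1000 K

0.10 K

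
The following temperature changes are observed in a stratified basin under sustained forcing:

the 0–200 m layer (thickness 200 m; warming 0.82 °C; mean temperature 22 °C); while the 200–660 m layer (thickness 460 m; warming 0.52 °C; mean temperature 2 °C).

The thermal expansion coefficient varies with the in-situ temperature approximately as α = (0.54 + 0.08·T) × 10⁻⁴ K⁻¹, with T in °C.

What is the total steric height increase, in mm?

about 54.5 mm

Layer 1: α = (0.54 + 0.08×22)×10⁻⁴ = 2.3×10⁻⁴ K⁻¹
Layer 2: α = (0.54 + 0.08×2)×10⁻⁴ = 0.7×10⁻⁴ K⁻¹
0–200 m: 0.82 × 2.3×10⁻⁴ × 200 = 0.03772 m
Layer 2: 0.7×10⁻⁴ × 460 × 0.52 = 0.016744 m
Δh = 0.03772 + 0.016744 = 0.054464 m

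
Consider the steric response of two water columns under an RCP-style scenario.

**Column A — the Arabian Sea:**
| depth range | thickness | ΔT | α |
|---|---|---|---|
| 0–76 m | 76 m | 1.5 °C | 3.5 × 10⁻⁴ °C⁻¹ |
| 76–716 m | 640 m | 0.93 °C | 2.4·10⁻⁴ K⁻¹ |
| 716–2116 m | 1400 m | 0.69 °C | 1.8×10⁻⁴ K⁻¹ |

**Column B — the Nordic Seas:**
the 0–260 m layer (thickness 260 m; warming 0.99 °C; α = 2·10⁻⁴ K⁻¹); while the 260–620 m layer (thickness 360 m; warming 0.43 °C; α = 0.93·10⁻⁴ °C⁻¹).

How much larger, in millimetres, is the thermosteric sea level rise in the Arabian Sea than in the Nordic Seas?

A 0–76 m: 1.5 × 3.5×10⁻⁴ × 76 = 0.03990 m
A Layer 2: 640 × 0.93 × 2.4×10⁻⁴ = 0.142848 m
A 1400 × 1.8×10⁻⁴ × 0.69 = 0.17388 m
A total: 0.356628 m
B 0.99 × 260 × 2×10⁻⁴ = 0.05148 m
B 0.93×10⁻⁴ × 360 × 0.43 = 0.0143964 m
B total: 0.0658764 m
Difference: 0.356628 − 0.0658764 = 0.2907516 m

Δh_A − Δh_B ≈ 290 mm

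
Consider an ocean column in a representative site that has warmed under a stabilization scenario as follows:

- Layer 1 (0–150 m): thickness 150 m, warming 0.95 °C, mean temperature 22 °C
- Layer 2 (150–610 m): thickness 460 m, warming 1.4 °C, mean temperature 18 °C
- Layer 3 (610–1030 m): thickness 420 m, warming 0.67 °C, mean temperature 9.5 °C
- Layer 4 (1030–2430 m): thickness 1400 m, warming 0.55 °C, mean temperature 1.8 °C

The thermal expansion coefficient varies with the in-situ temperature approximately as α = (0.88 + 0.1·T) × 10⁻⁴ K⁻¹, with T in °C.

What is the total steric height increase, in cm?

Layer 1: α = (0.88 + 0.1×22)×10⁻⁴ = 3.08×10⁻⁴ K⁻¹
Layer 2: α = (0.88 + 0.1×18)×10⁻⁴ = 2.68×10⁻⁴ K⁻¹
Layer 3: α = (0.88 + 0.1×9.5)×10⁻⁴ = 1.83×10⁻⁴ K⁻¹
Layer 4: α = (0.88 + 0.1×1.8)×10⁻⁴ = 1.06×10⁻⁴ K⁻¹
0–150 m: 0.95 × 150 × 3.08×10⁻⁴ = 0.04389 m
Layer 2: 2.68×10⁻⁴ × 1.4 × 460 = 0.172592 m
610–1030 m: 420 × 1.83×10⁻⁴ × 0.67 = 0.0514962 m
Layer 4: 1.06×10⁻⁴ × 1400 × 0.55 = 0.08162 m
Δh = 0.04389 + 0.172592 + 0.0514962 + 0.08162 = 0.3495982 m

35.0 cm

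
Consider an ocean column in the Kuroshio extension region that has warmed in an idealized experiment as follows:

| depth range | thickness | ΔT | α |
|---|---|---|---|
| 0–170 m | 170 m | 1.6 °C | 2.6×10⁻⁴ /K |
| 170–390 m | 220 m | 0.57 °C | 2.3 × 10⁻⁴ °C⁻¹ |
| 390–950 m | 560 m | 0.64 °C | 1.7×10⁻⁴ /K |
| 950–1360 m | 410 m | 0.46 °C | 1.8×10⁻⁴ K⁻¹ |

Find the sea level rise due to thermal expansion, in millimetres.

about 194 mm

0–170 m: 1.6 × 2.6×10⁻⁴ × 170 = 0.07072 m
220 × 0.57 × 2.3×10⁻⁴ = 0.028842 m
Layer 3: 0.64 × 560 × 1.7×10⁻⁴ = 0.060928 m
Layer 4: 1.8×10⁻⁴ × 0.46 × 410 = 0.033948 m
Δh = 0.07072 + 0.028842 + 0.060928 + 0.033948 = 0.194438 m ≈ 194 mm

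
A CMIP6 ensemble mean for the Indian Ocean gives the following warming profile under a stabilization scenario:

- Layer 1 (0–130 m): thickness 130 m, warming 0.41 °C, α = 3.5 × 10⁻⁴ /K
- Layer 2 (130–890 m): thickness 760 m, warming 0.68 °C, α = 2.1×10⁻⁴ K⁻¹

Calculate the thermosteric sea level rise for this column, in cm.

0–130 m: 130 × 0.41 × 3.5×10⁻⁴ = 0.018655 m
130–890 m: 760 × 2.1×10⁻⁴ × 0.68 = 0.108528 m
Δh = 0.018655 + 0.108528 = 0.127183 m ≈ 13 cm

Δh = 13 cm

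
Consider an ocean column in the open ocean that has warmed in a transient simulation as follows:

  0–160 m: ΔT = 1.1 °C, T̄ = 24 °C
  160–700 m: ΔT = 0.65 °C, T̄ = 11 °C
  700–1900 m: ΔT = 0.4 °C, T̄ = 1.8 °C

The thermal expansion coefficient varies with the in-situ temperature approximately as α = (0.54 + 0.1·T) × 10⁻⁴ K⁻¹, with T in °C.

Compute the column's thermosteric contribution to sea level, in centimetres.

Layer 1: α = (0.54 + 0.1×24)×10⁻⁴ = 2.94×10⁻⁴ K⁻¹
Layer 2: α = (0.54 + 0.1×11)×10⁻⁴ = 1.64×10⁻⁴ K⁻¹
Layer 3: α = (0.54 + 0.1×1.8)×10⁻⁴ = 0.72×10⁻⁴ K⁻¹
160 × 1.1 × 2.94×10⁻⁴ = 0.051744 m
Layer 2: 540 × 1.64×10⁻⁴ × 0.65 = 0.057564 m
1200 × 0.72×10⁻⁴ × 0.4 = 0.03456 m
Δh = 0.051744 + 0.057564 + 0.03456 = 0.143868 m

Δh = 14.4 cm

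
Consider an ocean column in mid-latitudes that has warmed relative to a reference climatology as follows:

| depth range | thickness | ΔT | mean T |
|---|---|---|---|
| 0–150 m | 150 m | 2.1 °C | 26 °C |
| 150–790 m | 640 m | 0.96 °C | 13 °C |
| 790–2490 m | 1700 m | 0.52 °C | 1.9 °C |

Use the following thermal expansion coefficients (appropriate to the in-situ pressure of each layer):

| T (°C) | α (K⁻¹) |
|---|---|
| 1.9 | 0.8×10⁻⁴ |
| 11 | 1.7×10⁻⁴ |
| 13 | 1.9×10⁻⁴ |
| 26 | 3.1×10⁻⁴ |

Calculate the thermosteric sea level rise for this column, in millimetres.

Δh = 290 mm

Layer 1 at 26 °C → α = 3.1×10⁻⁴ K⁻¹
Layer 2 at 13 °C → α = 1.9×10⁻⁴ K⁻¹
Layer 3 at 1.9 °C → α = 0.8×10⁻⁴ K⁻¹
3.1×10⁻⁴ × 150 × 2.1 = 0.09765 m
150–790 m: 1.9×10⁻⁴ × 640 × 0.96 = 0.116736 m
790–2490 m: 0.8×10⁻⁴ × 0.52 × 1700 = 0.07072 m
Δh = 0.09765 + 0.116736 + 0.07072 = 0.285106 m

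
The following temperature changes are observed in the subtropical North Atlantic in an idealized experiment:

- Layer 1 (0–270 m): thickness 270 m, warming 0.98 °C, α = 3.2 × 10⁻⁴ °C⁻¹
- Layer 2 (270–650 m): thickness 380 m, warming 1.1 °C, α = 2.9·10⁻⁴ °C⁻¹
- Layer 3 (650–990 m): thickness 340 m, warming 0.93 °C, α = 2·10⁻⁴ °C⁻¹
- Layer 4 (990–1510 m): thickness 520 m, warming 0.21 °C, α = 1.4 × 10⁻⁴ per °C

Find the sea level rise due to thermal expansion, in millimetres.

Layer 1: 0.98 × 270 × 3.2×10⁻⁴ = 0.084672 m
Layer 2: 1.1 × 380 × 2.9×10⁻⁴ = 0.12122 m
650–990 m: 0.93 × 2×10⁻⁴ × 340 = 0.06324 m
520 × 0.21 × 1.4×10⁻⁴ = 0.015288 m
Δh = 0.084672 + 0.12122 + 0.06324 + 0.015288 = 0.28442 m

Δh ≈ 280 mm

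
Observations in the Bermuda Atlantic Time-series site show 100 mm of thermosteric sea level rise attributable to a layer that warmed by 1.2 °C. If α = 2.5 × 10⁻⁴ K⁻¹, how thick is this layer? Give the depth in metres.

H ≈ 330 m

H = Δh/(αΔT) = 0.1 / (2.5×10⁻⁴ × 1.2) ≈ 333.3 m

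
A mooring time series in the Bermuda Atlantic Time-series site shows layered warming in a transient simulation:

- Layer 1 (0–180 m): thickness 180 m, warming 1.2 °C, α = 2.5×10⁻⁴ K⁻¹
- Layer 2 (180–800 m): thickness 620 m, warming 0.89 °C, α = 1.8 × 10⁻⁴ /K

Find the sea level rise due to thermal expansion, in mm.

0–180 m: 180 × 1.2 × 2.5×10⁻⁴ = 0.05400 m
180–800 m: 1.8×10⁻⁴ × 0.89 × 620 = 0.099324 m
Δh = 0.05400 + 0.099324 = 0.153324 m

150 mm of thermosteric rise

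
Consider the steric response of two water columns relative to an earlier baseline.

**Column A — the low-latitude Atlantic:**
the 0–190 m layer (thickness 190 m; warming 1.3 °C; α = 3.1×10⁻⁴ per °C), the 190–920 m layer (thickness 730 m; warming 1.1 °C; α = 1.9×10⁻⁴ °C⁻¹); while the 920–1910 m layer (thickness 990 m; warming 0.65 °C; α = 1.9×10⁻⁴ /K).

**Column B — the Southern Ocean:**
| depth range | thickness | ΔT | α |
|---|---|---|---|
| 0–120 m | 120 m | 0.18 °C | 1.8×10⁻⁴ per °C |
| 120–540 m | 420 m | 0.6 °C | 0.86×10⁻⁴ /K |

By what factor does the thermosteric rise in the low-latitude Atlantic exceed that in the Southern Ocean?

a factor of 14

A 3.1×10⁻⁴ × 190 × 1.3 = 0.07657 m
A Layer 2: 730 × 1.9×10⁻⁴ × 1.1 = 0.15257 m
A 990 × 0.65 × 1.9×10⁻⁴ = 0.122265 m
A total: 0.351405 m
B Layer 1: 0.18 × 1.8×10⁻⁴ × 120 = 0.003888 m
B Layer 2: 0.86×10⁻⁴ × 420 × 0.6 = 0.021672 m
B total: 0.02556 m
Ratio: 0.351405 / 0.02556 ≈ 13.75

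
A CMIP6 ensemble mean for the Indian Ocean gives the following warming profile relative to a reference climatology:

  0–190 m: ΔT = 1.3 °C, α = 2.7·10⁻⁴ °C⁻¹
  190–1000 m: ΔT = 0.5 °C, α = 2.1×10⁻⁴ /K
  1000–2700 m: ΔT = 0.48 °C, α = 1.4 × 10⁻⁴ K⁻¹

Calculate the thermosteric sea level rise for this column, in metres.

0–190 m: 2.7×10⁻⁴ × 1.3 × 190 = 0.06669 m
Layer 2: 810 × 0.5 × 2.1×10⁻⁴ = 0.08505 m
Layer 3: 1700 × 0.48 × 1.4×10⁻⁴ = 0.11424 m
Δh = 0.06669 + 0.08505 + 0.11424 = 0.26598 m ≈ 0.27 m

Δh = 0.27 m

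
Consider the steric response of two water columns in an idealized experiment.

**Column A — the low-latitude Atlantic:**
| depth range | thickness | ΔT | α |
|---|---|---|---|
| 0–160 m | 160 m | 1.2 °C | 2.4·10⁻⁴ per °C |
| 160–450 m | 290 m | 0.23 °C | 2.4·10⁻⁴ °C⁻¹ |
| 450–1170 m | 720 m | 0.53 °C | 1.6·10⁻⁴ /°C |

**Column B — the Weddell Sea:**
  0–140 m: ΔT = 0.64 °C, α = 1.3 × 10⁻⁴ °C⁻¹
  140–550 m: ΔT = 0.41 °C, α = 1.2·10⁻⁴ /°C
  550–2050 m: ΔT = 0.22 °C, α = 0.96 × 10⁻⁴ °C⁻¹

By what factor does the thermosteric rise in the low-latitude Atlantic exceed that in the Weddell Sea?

a factor of 1.9

A 1.2 × 160 × 2.4×10⁻⁴ = 0.04608 m
A Layer 2: 0.23 × 290 × 2.4×10⁻⁴ = 0.016008 m
A Layer 3: 1.6×10⁻⁴ × 0.53 × 720 = 0.061056 m
A total: 0.123144 m
B Layer 1: 1.3×10⁻⁴ × 140 × 0.64 = 0.011648 m
B Layer 2: 0.41 × 1.2×10⁻⁴ × 410 = 0.020172 m
B Layer 3: 1500 × 0.96×10⁻⁴ × 0.22 = 0.03168 m
B total: 0.06350 m
Ratio: 0.123144 / 0.06350 ≈ 1.939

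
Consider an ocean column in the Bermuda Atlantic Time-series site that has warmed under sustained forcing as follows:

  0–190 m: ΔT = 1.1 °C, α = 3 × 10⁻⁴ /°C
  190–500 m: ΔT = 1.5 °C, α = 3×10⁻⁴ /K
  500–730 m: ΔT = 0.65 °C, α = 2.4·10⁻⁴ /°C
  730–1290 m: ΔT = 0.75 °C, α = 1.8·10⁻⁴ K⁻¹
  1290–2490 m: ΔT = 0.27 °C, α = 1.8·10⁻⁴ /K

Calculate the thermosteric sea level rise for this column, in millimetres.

Layer 1: 1.1 × 190 × 3×10⁻⁴ = 0.06270 m
Layer 2: 310 × 1.5 × 3×10⁻⁴ = 0.13950 m
500–730 m: 230 × 2.4×10⁻⁴ × 0.65 = 0.03588 m
Layer 4: 1.8×10⁻⁴ × 560 × 0.75 = 0.07560 m
1290–2490 m: 1.8×10⁻⁴ × 1200 × 0.27 = 0.05832 m
Δh = 0.06270 + 0.13950 + 0.03588 + 0.07560 + 0.05832 = 0.37200 m ≈ 372 mm

about 372 mm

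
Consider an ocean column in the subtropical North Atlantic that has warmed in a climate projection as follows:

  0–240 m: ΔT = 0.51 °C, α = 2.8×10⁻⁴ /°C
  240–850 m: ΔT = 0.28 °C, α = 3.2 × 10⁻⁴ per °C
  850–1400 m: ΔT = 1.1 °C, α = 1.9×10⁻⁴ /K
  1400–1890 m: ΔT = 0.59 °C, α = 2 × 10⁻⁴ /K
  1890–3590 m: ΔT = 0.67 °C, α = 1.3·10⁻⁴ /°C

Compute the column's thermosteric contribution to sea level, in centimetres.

Layer 1: 240 × 2.8×10⁻⁴ × 0.51 = 0.034272 m
240–850 m: 0.28 × 610 × 3.2×10⁻⁴ = 0.054656 m
Layer 3: 1.9×10⁻⁴ × 550 × 1.1 = 0.11495 m
Layer 4: 0.59 × 2×10⁻⁴ × 490 = 0.05782 m
Layer 5: 1700 × 1.3×10⁻⁴ × 0.67 = 0.14807 m
Δh = 0.034272 + 0.054656 + 0.11495 + 0.05782 + 0.14807 = 0.409768 m ≈ 41.0 cm

41.0 cm of thermosteric rise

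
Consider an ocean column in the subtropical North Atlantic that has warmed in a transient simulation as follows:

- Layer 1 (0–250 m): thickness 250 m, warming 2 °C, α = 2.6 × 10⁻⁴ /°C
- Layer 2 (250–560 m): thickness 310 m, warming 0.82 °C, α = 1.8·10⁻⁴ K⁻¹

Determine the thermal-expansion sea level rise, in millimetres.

Δh = 180 mm

0–250 m: 2 × 2.6×10⁻⁴ × 250 = 0.13000 m
250–560 m: 310 × 1.8×10⁻⁴ × 0.82 = 0.045756 m
Δh = 0.13000 + 0.045756 = 0.175756 m ≈ 180 mm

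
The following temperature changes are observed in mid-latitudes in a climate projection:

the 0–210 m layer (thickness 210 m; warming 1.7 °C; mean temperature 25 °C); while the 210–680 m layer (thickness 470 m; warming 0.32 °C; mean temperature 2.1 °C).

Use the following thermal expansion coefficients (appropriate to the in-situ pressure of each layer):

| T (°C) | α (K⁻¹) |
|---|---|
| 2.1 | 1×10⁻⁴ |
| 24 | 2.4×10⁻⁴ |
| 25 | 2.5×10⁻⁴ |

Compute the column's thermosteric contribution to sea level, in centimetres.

Layer 1 at 25 °C → α = 2.5×10⁻⁴ K⁻¹
Layer 2 at 2.1 °C → α = 1×10⁻⁴ K⁻¹
Layer 1: 2.5×10⁻⁴ × 210 × 1.7 = 0.08925 m
Layer 2: 1×10⁻⁴ × 0.32 × 470 = 0.01504 m
Δh = 0.08925 + 0.01504 = 0.10429 m ≈ 10.4 cm

10.4 cm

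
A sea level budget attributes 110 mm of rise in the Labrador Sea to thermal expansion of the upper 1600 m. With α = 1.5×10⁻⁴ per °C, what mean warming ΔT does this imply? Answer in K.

ΔT = Δh/(αH) = 0.11 / (1.5×10⁻⁴ × 1600) ≈ 0.4583 K

about 0.46 K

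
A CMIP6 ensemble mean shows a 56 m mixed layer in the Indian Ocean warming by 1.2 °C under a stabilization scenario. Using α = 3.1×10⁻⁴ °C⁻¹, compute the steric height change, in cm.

about 2.08 cm

Δh = αΔT·H = 3.1×10⁻⁴ × 1.2 × 56 = 0.020832 m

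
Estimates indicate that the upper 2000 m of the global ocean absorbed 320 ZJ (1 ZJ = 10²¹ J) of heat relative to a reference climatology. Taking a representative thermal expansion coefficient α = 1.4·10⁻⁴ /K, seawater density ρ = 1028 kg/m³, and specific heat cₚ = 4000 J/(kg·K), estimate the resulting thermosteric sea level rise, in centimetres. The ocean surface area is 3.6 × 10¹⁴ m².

Per unit area: Q = 320×10²¹ / (3.6×10¹⁴) ≈ 8.889×10⁸ J/m²
Δh = αQ/(ρcₚ) = 1.4×10⁻⁴ × 8.889×10⁸ / (1028 × 4000) ≈ 0.030264 m

about 3.0 cm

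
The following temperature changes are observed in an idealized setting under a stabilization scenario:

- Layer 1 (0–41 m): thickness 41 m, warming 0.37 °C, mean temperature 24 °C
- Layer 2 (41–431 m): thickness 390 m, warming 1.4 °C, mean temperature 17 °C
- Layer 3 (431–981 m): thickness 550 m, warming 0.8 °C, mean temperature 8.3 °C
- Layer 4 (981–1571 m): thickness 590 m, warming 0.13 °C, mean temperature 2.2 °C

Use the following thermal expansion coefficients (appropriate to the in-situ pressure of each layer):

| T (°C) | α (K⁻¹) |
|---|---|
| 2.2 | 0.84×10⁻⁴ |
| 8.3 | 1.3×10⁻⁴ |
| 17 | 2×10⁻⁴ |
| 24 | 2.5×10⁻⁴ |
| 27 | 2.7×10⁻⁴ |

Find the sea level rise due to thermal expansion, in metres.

about 0.177 m

Layer 1 at 24 °C → α = 2.5×10⁻⁴ K⁻¹
Layer 2 at 17 °C → α = 2×10⁻⁴ K⁻¹
Layer 3 at 8.3 °C → α = 1.3×10⁻⁴ K⁻¹
Layer 4 at 2.2 °C → α = 0.84×10⁻⁴ K⁻¹
0–41 m: 2.5×10⁻⁴ × 41 × 0.37 = 0.0037925 m
Layer 2: 1.4 × 390 × 2×10⁻⁴ = 0.10920 m
Layer 3: 1.3×10⁻⁴ × 0.8 × 550 = 0.05720 m
981–1571 m: 0.13 × 590 × 0.84×10⁻⁴ = 0.0064428 m
Δh = 0.0037925 + 0.10920 + 0.05720 + 0.0064428 = 0.1766353 m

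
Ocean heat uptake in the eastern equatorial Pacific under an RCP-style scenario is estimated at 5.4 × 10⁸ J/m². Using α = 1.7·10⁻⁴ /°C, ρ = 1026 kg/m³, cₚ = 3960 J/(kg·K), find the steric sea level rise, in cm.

Δh = αQ/(ρcₚ) = 1.7×10⁻⁴ × 5.4×10⁸ / (1026 × 3960) ≈ 0.022594 m

Δh = 2.26 cm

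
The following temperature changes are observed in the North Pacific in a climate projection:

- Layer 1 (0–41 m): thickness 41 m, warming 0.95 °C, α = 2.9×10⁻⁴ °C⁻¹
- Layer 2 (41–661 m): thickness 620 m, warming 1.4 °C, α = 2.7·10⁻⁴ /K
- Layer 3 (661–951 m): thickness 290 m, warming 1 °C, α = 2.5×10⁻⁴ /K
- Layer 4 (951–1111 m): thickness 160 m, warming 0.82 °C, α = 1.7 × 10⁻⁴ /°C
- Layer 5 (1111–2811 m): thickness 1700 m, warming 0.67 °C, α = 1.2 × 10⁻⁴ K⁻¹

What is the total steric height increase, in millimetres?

about 477 mm

41 × 2.9×10⁻⁴ × 0.95 = 0.0112955 m
41–661 m: 620 × 2.7×10⁻⁴ × 1.4 = 0.23436 m
Layer 3: 290 × 1 × 2.5×10⁻⁴ = 0.07250 m
951–1111 m: 160 × 0.82 × 1.7×10⁻⁴ = 0.022304 m
1111–2811 m: 0.67 × 1700 × 1.2×10⁻⁴ = 0.13668 m
Δh = 0.0112955 + 0.23436 + 0.07250 + 0.022304 + 0.13668 = 0.4771395 m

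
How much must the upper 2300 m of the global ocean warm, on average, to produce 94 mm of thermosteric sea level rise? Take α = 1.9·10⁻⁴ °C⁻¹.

ΔT = Δh/(αH) = 0.094 / (1.9×10⁻⁴ × 2300) ≈ 0.2151 °C

about 0.215 °C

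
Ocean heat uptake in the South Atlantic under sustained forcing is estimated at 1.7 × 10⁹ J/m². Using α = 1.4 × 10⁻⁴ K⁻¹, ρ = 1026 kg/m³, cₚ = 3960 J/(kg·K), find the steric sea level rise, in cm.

Δh = αQ/(ρcₚ) = 1.4×10⁻⁴ × 1.7×10⁹ / (1026 × 3960) ≈ 0.058578 m

Δh = 5.86 cm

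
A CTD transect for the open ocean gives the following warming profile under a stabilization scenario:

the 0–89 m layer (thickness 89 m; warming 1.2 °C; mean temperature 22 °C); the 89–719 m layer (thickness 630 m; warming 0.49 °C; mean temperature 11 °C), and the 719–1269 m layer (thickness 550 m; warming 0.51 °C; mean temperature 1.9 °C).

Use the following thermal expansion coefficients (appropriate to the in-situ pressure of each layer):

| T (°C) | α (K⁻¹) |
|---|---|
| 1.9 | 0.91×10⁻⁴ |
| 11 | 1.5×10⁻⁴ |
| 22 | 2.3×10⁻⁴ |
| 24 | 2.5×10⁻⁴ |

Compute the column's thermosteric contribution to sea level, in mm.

Layer 1 at 22 °C → α = 2.3×10⁻⁴ K⁻¹
Layer 2 at 11 °C → α = 1.5×10⁻⁴ K⁻¹
Layer 3 at 1.9 °C → α = 0.91×10⁻⁴ K⁻¹
0–89 m: 2.3×10⁻⁴ × 89 × 1.2 = 0.024564 m
0.49 × 630 × 1.5×10⁻⁴ = 0.046305 m
Layer 3: 0.91×10⁻⁴ × 550 × 0.51 = 0.0255255 m
Δh = 0.024564 + 0.046305 + 0.0255255 = 0.0963945 m ≈ 96.4 mm

96.4 mm of thermosteric rise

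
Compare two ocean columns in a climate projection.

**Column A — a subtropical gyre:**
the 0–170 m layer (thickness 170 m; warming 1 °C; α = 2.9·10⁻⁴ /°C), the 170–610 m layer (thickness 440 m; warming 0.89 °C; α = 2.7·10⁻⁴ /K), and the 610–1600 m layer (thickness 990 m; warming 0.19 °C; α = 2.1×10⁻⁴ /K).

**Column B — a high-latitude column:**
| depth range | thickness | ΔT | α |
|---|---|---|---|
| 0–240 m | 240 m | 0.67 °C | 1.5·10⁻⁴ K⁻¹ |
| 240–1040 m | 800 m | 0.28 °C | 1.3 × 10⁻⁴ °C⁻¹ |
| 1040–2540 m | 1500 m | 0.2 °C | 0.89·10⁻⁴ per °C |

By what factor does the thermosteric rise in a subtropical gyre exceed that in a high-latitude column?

A 2.9×10⁻⁴ × 1 × 170 = 0.04930 m
A Layer 2: 0.89 × 440 × 2.7×10⁻⁴ = 0.105732 m
A 610–1600 m: 2.1×10⁻⁴ × 990 × 0.19 = 0.039501 m
A total: 0.194533 m
B 240 × 0.67 × 1.5×10⁻⁴ = 0.02412 m
B Layer 2: 0.28 × 800 × 1.3×10⁻⁴ = 0.02912 m
B 1040–2540 m: 0.2 × 1500 × 0.89×10⁻⁴ = 0.02670 m
B total: 0.07994 m
Ratio: 0.194533 / 0.07994 ≈ 2.433

2.4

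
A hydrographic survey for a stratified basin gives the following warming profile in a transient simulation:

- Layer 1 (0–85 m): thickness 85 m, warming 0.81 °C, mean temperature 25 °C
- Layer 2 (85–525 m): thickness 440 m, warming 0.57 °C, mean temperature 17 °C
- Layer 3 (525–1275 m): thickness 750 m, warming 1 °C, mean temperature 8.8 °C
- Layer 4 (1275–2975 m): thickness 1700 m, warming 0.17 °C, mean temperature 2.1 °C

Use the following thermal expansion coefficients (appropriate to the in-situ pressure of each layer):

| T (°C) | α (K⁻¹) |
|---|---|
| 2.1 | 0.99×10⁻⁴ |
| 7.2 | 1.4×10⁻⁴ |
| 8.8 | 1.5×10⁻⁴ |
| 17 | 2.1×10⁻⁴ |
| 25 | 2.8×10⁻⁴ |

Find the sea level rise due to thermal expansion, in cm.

Layer 1 at 25 °C → α = 2.8×10⁻⁴ K⁻¹
Layer 2 at 17 °C → α = 2.1×10⁻⁴ K⁻¹
Layer 3 at 8.8 °C → α = 1.5×10⁻⁴ K⁻¹
Layer 4 at 2.1 °C → α = 0.99×10⁻⁴ K⁻¹
0–85 m: 85 × 0.81 × 2.8×10⁻⁴ = 0.019278 m
Layer 2: 2.1×10⁻⁴ × 440 × 0.57 = 0.052668 m
525–1275 m: 1 × 750 × 1.5×10⁻⁴ = 0.11250 m
Layer 4: 0.99×10⁻⁴ × 1700 × 0.17 = 0.028611 m
Δh = 0.019278 + 0.052668 + 0.11250 + 0.028611 = 0.213057 m

about 21.3 cm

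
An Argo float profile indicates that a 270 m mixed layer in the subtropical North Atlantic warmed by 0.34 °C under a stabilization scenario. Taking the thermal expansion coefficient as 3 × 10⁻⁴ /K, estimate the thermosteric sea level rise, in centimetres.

Δh = 2.8 cm

Δh = αΔT·H = 3×10⁻⁴ × 0.34 × 270 = 0.02754 m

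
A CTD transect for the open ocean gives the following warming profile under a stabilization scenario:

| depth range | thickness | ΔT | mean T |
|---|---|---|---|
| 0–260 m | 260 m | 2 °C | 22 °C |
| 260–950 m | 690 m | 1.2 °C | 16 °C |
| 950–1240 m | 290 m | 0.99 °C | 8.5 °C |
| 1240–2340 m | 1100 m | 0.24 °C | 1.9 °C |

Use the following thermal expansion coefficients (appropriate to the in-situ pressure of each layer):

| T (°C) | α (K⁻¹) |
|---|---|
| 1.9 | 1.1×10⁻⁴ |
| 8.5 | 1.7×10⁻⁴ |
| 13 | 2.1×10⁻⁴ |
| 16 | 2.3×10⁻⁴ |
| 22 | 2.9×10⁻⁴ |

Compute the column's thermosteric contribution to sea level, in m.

Δh ≈ 0.419 m

Layer 1 at 22 °C → α = 2.9×10⁻⁴ K⁻¹
Layer 2 at 16 °C → α = 2.3×10⁻⁴ K⁻¹
Layer 3 at 8.5 °C → α = 1.7×10⁻⁴ K⁻¹
Layer 4 at 1.9 °C → α = 1.1×10⁻⁴ K⁻¹
260 × 2 × 2.9×10⁻⁴ = 0.15080 m
260–950 m: 1.2 × 690 × 2.3×10⁻⁴ = 0.19044 m
950–1240 m: 290 × 1.7×10⁻⁴ × 0.99 = 0.048807 m
Layer 4: 1100 × 1.1×10⁻⁴ × 0.24 = 0.02904 m
Δh = 0.15080 + 0.19044 + 0.048807 + 0.02904 = 0.419087 m ≈ 0.419 m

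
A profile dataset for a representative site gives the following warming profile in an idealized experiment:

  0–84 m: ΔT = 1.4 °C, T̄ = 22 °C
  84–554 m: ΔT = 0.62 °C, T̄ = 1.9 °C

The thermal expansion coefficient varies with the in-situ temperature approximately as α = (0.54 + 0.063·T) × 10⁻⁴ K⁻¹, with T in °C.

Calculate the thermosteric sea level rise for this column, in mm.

Δh ≈ 41.9 mm

Layer 1: α = (0.54 + 0.063×22)×10⁻⁴ = 1.926×10⁻⁴ K⁻¹
Layer 2: α = (0.54 + 0.063×1.9)×10⁻⁴ = 0.6597×10⁻⁴ K⁻¹
84 × 1.4 × 1.926×10⁻⁴ = 0.02264976 m
0.62 × 0.6597×10⁻⁴ × 470 = 0.019223658 m
Δh = 0.02264976 + 0.019223658 = 0.041873418 m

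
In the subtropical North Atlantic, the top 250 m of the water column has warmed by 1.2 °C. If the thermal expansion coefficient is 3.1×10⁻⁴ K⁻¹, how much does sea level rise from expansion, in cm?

9.30 cm of thermosteric rise

Δh = αΔT·H = 3.1×10⁻⁴ × 1.2 × 250 = 0.09300 m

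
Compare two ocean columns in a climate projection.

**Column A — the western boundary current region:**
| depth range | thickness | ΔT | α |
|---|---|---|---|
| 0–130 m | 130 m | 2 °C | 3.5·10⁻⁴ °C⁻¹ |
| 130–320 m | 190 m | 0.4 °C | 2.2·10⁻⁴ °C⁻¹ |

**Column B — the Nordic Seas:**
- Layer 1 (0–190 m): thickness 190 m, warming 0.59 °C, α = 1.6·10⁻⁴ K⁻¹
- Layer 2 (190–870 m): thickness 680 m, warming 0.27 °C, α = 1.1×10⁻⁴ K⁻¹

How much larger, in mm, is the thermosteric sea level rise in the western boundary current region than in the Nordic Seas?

Δh_A − Δh_B ≈ 69.6 mm

A 0–130 m: 130 × 3.5×10⁻⁴ × 2 = 0.09100 m
A Layer 2: 0.4 × 190 × 2.2×10⁻⁴ = 0.01672 m
A total: 0.10772 m
B 0.59 × 1.6×10⁻⁴ × 190 = 0.017936 m
B 0.27 × 680 × 1.1×10⁻⁴ = 0.020196 m
B total: 0.038132 m
Difference: 0.10772 − 0.038132 = 0.069588 m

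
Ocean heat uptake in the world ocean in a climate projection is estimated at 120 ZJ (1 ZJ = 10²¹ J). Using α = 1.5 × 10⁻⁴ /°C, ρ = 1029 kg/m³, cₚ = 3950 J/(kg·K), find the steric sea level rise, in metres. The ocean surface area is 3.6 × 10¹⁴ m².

Δh = 0.0123 m

Per unit area: Q = 120×10²¹ / (3.6×10¹⁴) ≈ 3.333×10⁸ J/m²
Δh = αQ/(ρcₚ) = 1.5×10⁻⁴ × 3.333×10⁸ / (1029 × 3950) ≈ 0.01230 m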